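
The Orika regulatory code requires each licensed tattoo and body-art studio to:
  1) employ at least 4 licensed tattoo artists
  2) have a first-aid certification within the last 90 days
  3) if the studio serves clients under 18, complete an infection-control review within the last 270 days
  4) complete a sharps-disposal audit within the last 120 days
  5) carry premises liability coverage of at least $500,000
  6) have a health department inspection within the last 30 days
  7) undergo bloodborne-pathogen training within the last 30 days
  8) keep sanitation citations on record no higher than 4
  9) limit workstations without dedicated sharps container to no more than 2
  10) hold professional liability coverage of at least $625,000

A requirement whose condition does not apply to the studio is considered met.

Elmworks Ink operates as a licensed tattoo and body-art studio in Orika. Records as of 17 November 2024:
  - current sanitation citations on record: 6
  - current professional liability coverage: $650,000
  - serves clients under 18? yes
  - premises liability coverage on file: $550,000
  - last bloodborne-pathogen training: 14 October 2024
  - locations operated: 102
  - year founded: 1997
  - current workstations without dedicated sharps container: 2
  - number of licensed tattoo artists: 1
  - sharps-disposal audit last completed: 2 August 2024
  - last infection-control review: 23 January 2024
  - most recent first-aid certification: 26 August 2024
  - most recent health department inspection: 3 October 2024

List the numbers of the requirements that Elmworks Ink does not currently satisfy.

1. licensed tattoo artists 1 < 4 → not met
2. first-aid certification 83 days ago vs limit 90 → met
3. condition 'serves clients under 18' holds; infection-control review 299 days ago vs limit 270 → not met
4. sharps-disposal audit 107 days ago vs limit 120 → met
5. premises liability coverage $550,000 ≥ $500,000 → met
6. health department inspection 45 days ago vs limit 30 → not met
7. bloodborne-pathogen training 34 days ago vs limit 30 → not met
8. sanitation citations on record 6 > 4 → not met
9. workstations without dedicated sharps container 2 ≤ 2 → met
10. professional liability coverage $650,000 ≥ $625,000 → met
Not met: 1, 3, 6, 7, 8

1, 3, 6, 7, 8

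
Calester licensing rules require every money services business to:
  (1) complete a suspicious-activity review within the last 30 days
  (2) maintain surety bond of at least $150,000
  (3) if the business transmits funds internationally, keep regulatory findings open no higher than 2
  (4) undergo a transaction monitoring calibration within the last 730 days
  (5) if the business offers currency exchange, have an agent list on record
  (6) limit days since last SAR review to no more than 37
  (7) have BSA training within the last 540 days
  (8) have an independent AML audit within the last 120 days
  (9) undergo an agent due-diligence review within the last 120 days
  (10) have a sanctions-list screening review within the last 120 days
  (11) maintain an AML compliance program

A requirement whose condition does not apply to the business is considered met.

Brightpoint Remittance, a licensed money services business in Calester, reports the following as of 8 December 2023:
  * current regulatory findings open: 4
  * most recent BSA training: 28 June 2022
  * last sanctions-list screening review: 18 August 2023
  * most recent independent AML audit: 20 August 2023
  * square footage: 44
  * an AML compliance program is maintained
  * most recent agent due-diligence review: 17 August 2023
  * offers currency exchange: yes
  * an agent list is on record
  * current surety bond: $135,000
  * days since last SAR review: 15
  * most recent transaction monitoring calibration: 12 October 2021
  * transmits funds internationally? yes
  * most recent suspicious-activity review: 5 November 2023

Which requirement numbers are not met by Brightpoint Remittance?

1, 2, 3, 4

1. suspicious-activity review 33 days ago vs limit 30 → not met
2. surety bond $135,000 < $150,000 → not met
3. condition 'transmits funds internationally' holds; regulatory findings open 4 > 2 → not met
4. transaction monitoring calibration 787 days ago vs limit 730 → not met
5. condition 'offers currency exchange' holds; agent list present → met
6. days since last SAR review 15 ≤ 37 → met
7. BSA training 528 days ago vs limit 540 → met
8. independent AML audit 110 days ago vs limit 120 → met
9. agent due-diligence review 113 days ago vs limit 120 → met
10. sanctions-list screening review 112 days ago vs limit 120 → met
11. AML compliance program present → met
Not met: 1, 2, 3, 4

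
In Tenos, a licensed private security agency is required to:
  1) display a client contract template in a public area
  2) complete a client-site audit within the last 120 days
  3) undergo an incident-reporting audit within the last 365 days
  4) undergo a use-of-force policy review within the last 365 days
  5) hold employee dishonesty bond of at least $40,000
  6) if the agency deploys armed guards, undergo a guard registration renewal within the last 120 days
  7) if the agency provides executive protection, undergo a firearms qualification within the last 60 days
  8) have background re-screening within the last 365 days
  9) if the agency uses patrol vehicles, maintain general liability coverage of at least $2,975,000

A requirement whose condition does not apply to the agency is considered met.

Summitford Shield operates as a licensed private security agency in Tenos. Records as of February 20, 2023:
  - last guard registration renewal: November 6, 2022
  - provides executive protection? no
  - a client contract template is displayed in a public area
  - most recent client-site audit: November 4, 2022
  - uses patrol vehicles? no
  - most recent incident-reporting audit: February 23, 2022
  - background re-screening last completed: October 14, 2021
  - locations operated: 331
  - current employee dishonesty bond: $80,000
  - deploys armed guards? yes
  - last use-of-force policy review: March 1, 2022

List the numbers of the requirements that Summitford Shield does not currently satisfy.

1. client contract template present → met
2. client-site audit 108 days ago vs limit 120 → met
3. incident-reporting audit 362 days ago vs limit 365 → met
4. use-of-force policy review 356 days ago vs limit 365 → met
5. employee dishonesty bond $80,000 ≥ $40,000 → met
6. condition 'deploys armed guards' holds; guard registration renewal 106 days ago vs limit 120 → met
7. condition 'provides executive protection' does not hold → requirement n/a → met
8. background re-screening 494 days ago vs limit 365 → not met
9. condition 'uses patrol vehicles' does not hold → requirement n/a → met
Not met: 8

8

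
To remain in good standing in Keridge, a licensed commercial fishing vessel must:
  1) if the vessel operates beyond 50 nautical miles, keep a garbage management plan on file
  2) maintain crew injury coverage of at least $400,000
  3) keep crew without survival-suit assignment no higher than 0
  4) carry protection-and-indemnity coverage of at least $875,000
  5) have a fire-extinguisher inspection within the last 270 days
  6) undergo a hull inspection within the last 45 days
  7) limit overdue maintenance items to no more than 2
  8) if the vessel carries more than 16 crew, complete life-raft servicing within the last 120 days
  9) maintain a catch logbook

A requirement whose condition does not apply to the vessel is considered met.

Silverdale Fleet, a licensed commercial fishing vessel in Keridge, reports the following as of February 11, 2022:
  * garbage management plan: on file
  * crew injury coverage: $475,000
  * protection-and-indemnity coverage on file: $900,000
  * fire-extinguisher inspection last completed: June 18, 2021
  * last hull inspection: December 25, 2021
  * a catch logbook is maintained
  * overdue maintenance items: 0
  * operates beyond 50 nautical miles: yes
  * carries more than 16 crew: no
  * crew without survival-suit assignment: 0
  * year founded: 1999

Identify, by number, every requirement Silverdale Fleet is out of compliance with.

1. condition 'operates beyond 50 nautical miles' holds; garbage management plan present → met
2. crew injury coverage $475,000 ≥ $400,000 → met
3. crew without survival-suit assignment 0 ≤ 0 → met
4. protection-and-indemnity coverage $900,000 ≥ $875,000 → met
5. fire-extinguisher inspection 238 days ago vs limit 270 → met
6. hull inspection 48 days ago vs limit 45 → not met
7. overdue maintenance items 0 ≤ 2 → met
8. condition 'carries more than 16 crew' does not hold → requirement n/a → met
9. catch logbook present → met
Not met: 6

6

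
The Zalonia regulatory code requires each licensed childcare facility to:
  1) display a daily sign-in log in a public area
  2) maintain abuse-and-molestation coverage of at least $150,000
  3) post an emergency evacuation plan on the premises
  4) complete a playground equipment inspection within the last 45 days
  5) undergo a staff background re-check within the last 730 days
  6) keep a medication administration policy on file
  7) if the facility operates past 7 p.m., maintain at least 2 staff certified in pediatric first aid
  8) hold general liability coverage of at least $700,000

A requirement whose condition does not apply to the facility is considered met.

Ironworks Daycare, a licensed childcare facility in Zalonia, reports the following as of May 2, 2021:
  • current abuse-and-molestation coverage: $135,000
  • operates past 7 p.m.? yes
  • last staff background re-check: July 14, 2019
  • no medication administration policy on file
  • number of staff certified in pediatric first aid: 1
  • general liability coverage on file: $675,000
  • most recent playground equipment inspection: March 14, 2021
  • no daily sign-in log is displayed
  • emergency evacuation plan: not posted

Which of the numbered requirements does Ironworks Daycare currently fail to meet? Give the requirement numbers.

1, 2, 3, 4, 6, 7, 8

1. daily sign-in log absent → not met
2. abuse-and-molestation coverage $135,000 < $150,000 → not met
3. emergency evacuation plan absent → not met
4. playground equipment inspection 49 days ago vs limit 45 → not met
5. staff background re-check 658 days ago vs limit 730 → met
6. medication administration policy absent → not met
7. condition 'operates past 7 p.m.' holds; staff certified in pediatric first aid 1 < 2 → not met
8. general liability coverage $675,000 < $700,000 → not met
Not met: 1, 2, 3, 4, 6, 7, 8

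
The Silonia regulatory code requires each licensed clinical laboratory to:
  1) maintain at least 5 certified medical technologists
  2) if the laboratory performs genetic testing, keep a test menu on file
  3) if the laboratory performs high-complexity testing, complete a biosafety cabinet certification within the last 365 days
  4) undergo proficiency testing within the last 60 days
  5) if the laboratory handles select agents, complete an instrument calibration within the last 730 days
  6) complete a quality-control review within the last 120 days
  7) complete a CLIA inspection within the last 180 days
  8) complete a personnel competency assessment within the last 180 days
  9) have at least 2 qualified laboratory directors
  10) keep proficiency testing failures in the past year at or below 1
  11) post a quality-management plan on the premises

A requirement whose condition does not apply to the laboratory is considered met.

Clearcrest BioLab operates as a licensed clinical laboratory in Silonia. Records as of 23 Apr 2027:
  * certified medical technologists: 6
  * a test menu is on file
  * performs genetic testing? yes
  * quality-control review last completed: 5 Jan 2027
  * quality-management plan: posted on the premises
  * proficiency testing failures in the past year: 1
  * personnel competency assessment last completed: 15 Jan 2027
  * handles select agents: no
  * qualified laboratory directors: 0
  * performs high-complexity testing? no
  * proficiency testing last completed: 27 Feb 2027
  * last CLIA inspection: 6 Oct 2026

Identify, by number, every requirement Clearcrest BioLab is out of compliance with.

7, 9

1. certified medical technologists 6 ≥ 5 → met
2. condition 'performs genetic testing' holds; test menu present → met
3. condition 'performs high-complexity testing' does not hold → requirement n/a → met
4. proficiency testing 55 days ago vs limit 60 → met
5. condition 'handles select agents' does not hold → requirement n/a → met
6. quality-control review 108 days ago vs limit 120 → met
7. CLIA inspection 199 days ago vs limit 180 → not met
8. personnel competency assessment 98 days ago vs limit 180 → met
9. qualified laboratory directors 0 < 2 → not met
10. proficiency testing failures in the past year 1 ≤ 1 → met
11. quality-management plan present → met
Not met: 7, 9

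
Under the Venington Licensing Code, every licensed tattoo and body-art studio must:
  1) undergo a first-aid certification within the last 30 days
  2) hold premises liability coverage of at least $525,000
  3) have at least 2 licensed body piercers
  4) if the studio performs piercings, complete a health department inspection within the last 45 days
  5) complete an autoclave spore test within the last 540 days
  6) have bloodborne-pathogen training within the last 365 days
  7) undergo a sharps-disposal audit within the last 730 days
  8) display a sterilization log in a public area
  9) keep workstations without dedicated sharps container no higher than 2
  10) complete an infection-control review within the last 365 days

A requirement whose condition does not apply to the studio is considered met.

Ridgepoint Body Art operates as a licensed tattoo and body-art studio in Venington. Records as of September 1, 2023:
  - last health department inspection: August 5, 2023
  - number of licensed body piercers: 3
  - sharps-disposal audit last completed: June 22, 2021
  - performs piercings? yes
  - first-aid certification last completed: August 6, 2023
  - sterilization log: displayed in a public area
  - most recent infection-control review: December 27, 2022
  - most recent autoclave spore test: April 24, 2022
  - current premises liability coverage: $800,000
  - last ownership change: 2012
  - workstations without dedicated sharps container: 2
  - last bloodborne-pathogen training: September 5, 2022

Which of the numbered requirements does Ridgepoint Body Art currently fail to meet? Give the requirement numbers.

7

1. first-aid certification 26 days ago vs limit 30 → met
2. premises liability coverage $800,000 ≥ $525,000 → met
3. licensed body piercers 3 ≥ 2 → met
4. condition 'performs piercings' holds; health department inspection 27 days ago vs limit 45 → met
5. autoclave spore test 495 days ago vs limit 540 → met
6. bloodborne-pathogen training 361 days ago vs limit 365 → met
7. sharps-disposal audit 801 days ago vs limit 730 → not met
8. sterilization log present → met
9. workstations without dedicated sharps container 2 ≤ 2 → met
10. infection-control review 248 days ago vs limit 365 → met
Not met: 7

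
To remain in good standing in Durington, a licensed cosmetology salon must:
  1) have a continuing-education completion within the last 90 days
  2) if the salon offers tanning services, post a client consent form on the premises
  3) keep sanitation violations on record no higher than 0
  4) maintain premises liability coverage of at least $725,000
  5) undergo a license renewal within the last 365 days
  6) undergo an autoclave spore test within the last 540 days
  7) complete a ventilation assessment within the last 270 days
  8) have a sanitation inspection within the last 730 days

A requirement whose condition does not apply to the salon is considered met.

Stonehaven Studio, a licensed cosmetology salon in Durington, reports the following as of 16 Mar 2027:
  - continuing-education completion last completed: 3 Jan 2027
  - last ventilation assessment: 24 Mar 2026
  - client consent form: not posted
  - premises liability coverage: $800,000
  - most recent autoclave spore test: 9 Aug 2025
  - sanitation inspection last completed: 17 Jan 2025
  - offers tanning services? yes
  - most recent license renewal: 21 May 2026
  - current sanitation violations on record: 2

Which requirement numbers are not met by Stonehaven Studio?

2, 3, 6, 7, 8

1. continuing-education completion 72 days ago vs limit 90 → met
2. condition 'offers tanning services' holds; client consent form absent → not met
3. sanitation violations on record 2 > 0 → not met
4. premises liability coverage $800,000 ≥ $725,000 → met
5. license renewal 299 days ago vs limit 365 → met
6. autoclave spore test 584 days ago vs limit 540 → not met
7. ventilation assessment 357 days ago vs limit 270 → not met
8. sanitation inspection 788 days ago vs limit 730 → not met
Not met: 2, 3, 6, 7, 8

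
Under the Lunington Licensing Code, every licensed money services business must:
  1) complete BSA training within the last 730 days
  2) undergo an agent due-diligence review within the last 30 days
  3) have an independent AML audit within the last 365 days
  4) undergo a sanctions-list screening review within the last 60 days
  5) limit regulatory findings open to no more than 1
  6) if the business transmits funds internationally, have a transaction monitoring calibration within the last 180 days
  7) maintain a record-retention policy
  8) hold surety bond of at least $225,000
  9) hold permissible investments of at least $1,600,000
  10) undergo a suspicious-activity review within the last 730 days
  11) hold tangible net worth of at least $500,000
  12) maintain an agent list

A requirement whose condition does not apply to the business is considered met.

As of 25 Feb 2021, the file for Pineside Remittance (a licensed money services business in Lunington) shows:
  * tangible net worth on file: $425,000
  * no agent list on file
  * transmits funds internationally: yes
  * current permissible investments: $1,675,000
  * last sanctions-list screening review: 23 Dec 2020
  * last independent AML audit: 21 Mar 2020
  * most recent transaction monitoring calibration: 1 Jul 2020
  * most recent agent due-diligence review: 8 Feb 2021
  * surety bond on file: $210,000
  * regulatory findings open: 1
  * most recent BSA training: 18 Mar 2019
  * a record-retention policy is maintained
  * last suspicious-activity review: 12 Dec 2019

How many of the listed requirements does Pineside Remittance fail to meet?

1. BSA training 710 days ago vs limit 730 → met
2. agent due-diligence review 17 days ago vs limit 30 → met
3. independent AML audit 341 days ago vs limit 365 → met
4. sanctions-list screening review 64 days ago vs limit 60 → not met
5. regulatory findings open 1 ≤ 1 → met
6. condition 'transmits funds internationally' holds; transaction monitoring calibration 239 days ago vs limit 180 → not met
7. record-retention policy present → met
8. surety bond $210,000 < $225,000 → not met
9. permissible investments $1,675,000 ≥ $1,600,000 → met
10. suspicious-activity review 441 days ago vs limit 730 → met
11. tangible net worth $425,000 < $500,000 → not met
12. agent list absent → not met
Not met: 5 of 12

5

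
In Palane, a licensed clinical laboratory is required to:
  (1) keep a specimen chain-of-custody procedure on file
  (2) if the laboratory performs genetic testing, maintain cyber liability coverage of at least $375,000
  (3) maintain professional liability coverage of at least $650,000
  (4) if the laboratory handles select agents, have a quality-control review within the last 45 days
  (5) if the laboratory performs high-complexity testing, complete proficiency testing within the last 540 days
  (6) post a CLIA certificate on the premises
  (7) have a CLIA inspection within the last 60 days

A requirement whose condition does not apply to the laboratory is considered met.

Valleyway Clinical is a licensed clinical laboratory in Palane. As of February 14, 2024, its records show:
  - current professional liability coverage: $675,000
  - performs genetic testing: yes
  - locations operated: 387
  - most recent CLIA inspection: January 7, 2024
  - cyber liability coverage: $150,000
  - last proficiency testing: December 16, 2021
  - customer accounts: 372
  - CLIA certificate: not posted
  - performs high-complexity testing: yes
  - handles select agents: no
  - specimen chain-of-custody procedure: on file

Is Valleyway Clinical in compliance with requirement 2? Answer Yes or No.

2. condition 'performs genetic testing' holds; cyber liability coverage $150,000 < $375,000 → not met

No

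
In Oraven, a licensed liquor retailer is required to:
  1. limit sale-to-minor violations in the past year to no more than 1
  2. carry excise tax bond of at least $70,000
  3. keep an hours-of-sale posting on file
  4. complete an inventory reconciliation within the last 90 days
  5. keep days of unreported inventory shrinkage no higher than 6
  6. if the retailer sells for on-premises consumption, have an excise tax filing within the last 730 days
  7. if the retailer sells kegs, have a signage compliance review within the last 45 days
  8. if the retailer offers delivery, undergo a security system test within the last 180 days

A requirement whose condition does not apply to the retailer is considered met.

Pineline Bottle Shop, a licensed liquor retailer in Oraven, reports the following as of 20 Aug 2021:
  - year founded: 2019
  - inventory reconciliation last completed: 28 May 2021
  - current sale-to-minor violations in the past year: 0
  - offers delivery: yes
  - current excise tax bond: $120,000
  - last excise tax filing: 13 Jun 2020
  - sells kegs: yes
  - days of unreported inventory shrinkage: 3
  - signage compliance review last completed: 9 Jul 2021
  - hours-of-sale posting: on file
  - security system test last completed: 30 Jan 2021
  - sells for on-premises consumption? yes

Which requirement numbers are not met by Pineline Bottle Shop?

1. sale-to-minor violations in the past year 0 ≤ 1 → met
2. excise tax bond $120,000 ≥ $70,000 → met
3. hours-of-sale posting present → met
4. inventory reconciliation 84 days ago vs limit 90 → met
5. days of unreported inventory shrinkage 3 ≤ 6 → met
6. condition 'sells for on-premises consumption' holds; excise tax filing 433 days ago vs limit 730 → met
7. condition 'sells kegs' holds; signage compliance review 42 days ago vs limit 45 → met
8. condition 'offers delivery' holds; security system test 202 days ago vs limit 180 → not met
Not met: 8

8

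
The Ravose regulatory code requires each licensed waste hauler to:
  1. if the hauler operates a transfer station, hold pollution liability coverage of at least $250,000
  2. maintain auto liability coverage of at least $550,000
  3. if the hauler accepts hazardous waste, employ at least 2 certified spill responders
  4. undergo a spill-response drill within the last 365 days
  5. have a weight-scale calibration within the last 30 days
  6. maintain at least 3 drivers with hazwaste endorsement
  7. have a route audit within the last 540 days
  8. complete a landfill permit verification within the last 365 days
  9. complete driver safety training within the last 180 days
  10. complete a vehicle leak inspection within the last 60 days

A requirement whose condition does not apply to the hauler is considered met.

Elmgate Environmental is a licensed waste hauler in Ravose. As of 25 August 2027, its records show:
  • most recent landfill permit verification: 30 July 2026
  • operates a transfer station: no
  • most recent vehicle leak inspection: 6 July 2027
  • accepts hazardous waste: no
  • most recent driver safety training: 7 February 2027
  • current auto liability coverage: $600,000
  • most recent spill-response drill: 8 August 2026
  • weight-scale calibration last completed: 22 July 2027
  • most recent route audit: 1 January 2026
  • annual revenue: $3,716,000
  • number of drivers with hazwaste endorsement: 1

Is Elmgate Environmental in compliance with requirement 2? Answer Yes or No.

2. auto liability coverage $600,000 ≥ $550,000 → met

Yes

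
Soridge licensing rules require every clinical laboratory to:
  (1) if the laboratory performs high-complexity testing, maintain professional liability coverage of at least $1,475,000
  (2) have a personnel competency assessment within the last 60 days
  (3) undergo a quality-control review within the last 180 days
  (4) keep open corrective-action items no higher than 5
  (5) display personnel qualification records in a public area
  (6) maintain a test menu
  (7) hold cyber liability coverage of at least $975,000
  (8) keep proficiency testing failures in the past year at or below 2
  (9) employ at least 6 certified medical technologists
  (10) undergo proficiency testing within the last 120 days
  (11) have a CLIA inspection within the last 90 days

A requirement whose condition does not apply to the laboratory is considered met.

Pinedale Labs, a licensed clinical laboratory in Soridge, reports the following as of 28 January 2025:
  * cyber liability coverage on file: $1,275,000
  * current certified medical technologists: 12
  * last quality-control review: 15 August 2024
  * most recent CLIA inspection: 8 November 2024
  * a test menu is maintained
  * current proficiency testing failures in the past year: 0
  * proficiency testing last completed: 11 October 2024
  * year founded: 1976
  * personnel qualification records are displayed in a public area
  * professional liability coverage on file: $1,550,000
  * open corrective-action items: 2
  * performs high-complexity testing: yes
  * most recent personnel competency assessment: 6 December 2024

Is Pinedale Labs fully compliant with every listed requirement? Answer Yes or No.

Yes

1. condition 'performs high-complexity testing' holds; professional liability coverage $1,550,000 ≥ $1,475,000 → met
2. personnel competency assessment 53 days ago vs limit 60 → met
3. quality-control review 166 days ago vs limit 180 → met
4. open corrective-action items 2 ≤ 5 → met
5. personnel qualification records present → met
6. test menu present → met
7. cyber liability coverage $1,275,000 ≥ $975,000 → met
8. proficiency testing failures in the past year 0 ≤ 2 → met
9. certified medical technologists 12 ≥ 6 → met
10. proficiency testing 109 days ago vs limit 120 → met
11. CLIA inspection 81 days ago vs limit 90 → met
All met.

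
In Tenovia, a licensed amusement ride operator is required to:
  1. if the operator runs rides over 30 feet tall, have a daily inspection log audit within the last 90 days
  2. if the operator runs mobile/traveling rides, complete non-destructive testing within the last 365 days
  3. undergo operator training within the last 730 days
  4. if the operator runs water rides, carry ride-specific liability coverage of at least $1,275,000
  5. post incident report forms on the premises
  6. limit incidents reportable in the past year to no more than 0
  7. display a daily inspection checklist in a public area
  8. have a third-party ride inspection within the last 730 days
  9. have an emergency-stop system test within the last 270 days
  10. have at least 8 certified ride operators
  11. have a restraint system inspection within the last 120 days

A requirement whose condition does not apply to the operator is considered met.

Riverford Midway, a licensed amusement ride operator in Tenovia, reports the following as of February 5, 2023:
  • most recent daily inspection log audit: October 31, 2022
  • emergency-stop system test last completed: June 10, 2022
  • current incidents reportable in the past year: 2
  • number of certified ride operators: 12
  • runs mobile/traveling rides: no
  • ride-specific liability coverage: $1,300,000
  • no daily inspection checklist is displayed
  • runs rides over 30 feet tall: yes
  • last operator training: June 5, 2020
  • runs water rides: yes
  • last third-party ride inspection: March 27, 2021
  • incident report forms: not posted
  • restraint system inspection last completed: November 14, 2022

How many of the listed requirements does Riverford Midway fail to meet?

5

1. condition 'runs rides over 30 feet tall' holds; daily inspection log audit 97 days ago vs limit 90 → not met
2. condition 'runs mobile/traveling rides' does not hold → requirement n/a → met
3. operator training 975 days ago vs limit 730 → not met
4. condition 'runs water rides' holds; ride-specific liability coverage $1,300,000 ≥ $1,275,000 → met
5. incident report forms absent → not met
6. incidents reportable in the past year 2 > 0 → not met
7. daily inspection checklist absent → not met
8. third-party ride inspection 680 days ago vs limit 730 → met
9. emergency-stop system test 240 days ago vs limit 270 → met
10. certified ride operators 12 ≥ 8 → met
11. restraint system inspection 83 days ago vs limit 120 → met
Not met: 5 of 11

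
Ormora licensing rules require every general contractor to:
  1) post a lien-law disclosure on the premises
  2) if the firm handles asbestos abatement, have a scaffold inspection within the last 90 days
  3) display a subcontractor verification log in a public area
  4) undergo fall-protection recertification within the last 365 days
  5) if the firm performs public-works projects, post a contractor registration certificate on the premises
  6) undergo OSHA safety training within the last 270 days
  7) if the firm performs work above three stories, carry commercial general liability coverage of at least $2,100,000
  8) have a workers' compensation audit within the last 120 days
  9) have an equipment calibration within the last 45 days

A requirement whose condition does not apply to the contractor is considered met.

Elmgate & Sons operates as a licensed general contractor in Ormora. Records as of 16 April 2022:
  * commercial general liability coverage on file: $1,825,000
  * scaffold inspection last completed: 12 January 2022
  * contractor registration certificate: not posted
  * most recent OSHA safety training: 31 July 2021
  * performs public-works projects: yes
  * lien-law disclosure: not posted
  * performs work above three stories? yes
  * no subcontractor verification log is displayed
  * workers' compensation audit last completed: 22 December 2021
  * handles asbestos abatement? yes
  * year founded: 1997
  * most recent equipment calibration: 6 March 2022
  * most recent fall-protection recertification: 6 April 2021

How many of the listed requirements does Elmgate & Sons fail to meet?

1. lien-law disclosure absent → not met
2. condition 'handles asbestos abatement' holds; scaffold inspection 94 days ago vs limit 90 → not met
3. subcontractor verification log absent → not met
4. fall-protection recertification 375 days ago vs limit 365 → not met
5. condition 'performs public-works projects' holds; contractor registration certificate absent → not met
6. OSHA safety training 259 days ago vs limit 270 → met
7. condition 'performs work above three stories' holds; commercial general liability coverage $1,825,000 < $2,100,000 → not met
8. workers' compensation audit 115 days ago vs limit 120 → met
9. equipment calibration 41 days ago vs limit 45 → met
Not met: 6 of 9

6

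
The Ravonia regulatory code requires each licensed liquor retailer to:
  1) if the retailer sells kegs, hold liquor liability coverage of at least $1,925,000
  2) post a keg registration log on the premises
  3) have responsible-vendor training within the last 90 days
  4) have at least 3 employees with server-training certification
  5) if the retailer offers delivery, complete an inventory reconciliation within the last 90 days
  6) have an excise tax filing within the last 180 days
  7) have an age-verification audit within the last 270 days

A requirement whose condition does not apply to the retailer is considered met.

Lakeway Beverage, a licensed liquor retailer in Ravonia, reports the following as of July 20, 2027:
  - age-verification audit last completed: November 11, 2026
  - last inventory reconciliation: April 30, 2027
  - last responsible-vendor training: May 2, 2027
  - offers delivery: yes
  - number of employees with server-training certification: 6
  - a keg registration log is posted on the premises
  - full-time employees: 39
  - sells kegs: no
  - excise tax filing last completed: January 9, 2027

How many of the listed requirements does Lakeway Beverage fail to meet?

1. condition 'sells kegs' does not hold → requirement n/a → met
2. keg registration log present → met
3. responsible-vendor training 79 days ago vs limit 90 → met
4. employees with server-training certification 6 ≥ 3 → met
5. condition 'offers delivery' holds; inventory reconciliation 81 days ago vs limit 90 → met
6. excise tax filing 192 days ago vs limit 180 → not met
7. age-verification audit 251 days ago vs limit 270 → met
Not met: 1 of 7

1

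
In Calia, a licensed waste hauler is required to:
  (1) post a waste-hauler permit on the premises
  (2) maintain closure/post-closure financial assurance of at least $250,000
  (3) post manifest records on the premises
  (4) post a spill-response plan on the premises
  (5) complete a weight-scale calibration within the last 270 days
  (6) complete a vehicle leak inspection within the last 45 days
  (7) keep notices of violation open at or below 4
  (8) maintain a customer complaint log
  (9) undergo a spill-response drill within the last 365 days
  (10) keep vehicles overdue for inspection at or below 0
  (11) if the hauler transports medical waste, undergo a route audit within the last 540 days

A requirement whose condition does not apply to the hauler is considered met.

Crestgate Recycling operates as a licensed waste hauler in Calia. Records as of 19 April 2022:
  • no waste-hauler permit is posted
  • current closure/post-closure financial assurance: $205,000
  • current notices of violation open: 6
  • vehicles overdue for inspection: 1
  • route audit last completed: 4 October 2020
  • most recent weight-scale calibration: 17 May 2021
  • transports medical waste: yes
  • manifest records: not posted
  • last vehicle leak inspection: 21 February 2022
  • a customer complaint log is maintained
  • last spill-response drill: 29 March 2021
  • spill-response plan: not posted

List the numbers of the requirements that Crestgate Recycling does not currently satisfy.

1, 2, 3, 4, 5, 6, 7, 9, 10, 11

1. waste-hauler permit absent → not met
2. closure/post-closure financial assurance $205,000 < $250,000 → not met
3. manifest records absent → not met
4. spill-response plan absent → not met
5. weight-scale calibration 337 days ago vs limit 270 → not met
6. vehicle leak inspection 57 days ago vs limit 45 → not met
7. notices of violation open 6 > 4 → not met
8. customer complaint log present → met
9. spill-response drill 386 days ago vs limit 365 → not met
10. vehicles overdue for inspection 1 > 0 → not met
11. condition 'transports medical waste' holds; route audit 562 days ago vs limit 540 → not met
Not met: 1, 2, 3, 4, 5, 6, 7, 9, 10, 11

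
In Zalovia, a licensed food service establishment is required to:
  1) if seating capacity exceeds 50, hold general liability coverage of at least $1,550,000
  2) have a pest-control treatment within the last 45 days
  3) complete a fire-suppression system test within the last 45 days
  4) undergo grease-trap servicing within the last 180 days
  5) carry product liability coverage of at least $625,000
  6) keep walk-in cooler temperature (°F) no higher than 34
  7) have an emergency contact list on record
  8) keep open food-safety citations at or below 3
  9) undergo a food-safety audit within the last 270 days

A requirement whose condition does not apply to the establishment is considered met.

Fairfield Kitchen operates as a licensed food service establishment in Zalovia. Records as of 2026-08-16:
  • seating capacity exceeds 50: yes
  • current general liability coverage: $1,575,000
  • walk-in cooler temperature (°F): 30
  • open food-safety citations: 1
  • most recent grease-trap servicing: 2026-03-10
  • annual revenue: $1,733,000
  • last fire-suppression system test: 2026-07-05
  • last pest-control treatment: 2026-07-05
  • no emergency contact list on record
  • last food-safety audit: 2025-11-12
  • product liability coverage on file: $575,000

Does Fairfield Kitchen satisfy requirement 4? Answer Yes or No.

Yes

4. grease-trap servicing 159 days ago vs limit 180 → met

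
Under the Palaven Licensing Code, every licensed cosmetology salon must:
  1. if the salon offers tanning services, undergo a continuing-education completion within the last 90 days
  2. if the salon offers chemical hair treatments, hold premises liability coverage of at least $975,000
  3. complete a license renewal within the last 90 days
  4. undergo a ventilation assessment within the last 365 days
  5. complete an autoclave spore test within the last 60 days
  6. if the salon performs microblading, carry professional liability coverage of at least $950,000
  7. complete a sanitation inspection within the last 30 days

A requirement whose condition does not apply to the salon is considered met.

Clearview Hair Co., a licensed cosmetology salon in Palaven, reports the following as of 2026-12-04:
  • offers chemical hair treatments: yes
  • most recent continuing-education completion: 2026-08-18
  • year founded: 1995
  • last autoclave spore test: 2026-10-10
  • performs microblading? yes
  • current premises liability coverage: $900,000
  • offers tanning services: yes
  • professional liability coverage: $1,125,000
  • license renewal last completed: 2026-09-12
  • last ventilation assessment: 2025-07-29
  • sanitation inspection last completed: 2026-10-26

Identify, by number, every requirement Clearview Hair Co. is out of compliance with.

1. condition 'offers tanning services' holds; continuing-education completion 108 days ago vs limit 90 → not met
2. condition 'offers chemical hair treatments' holds; premises liability coverage $900,000 < $975,000 → not met
3. license renewal 83 days ago vs limit 90 → met
4. ventilation assessment 493 days ago vs limit 365 → not met
5. autoclave spore test 55 days ago vs limit 60 → met
6. condition 'performs microblading' holds; professional liability coverage $1,125,000 ≥ $950,000 → met
7. sanitation inspection 39 days ago vs limit 30 → not met
Not met: 1, 2, 4, 7

1, 2, 4, 7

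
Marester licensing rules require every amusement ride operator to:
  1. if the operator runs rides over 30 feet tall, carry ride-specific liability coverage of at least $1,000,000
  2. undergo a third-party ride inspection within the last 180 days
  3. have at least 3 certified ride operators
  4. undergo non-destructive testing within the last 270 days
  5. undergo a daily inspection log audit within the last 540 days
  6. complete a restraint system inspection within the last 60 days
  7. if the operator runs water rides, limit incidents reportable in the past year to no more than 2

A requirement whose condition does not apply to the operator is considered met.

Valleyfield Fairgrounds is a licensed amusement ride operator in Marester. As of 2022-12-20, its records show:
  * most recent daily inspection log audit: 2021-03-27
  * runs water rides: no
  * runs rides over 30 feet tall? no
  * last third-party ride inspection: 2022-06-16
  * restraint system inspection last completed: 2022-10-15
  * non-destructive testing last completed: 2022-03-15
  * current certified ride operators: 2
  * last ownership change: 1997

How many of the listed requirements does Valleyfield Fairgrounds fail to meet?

1. condition 'runs rides over 30 feet tall' does not hold → requirement n/a → met
2. third-party ride inspection 187 days ago vs limit 180 → not met
3. certified ride operators 2 < 3 → not met
4. non-destructive testing 280 days ago vs limit 270 → not met
5. daily inspection log audit 633 days ago vs limit 540 → not met
6. restraint system inspection 66 days ago vs limit 60 → not met
7. condition 'runs water rides' does not hold → requirement n/a → met
Not met: 5 of 7

5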